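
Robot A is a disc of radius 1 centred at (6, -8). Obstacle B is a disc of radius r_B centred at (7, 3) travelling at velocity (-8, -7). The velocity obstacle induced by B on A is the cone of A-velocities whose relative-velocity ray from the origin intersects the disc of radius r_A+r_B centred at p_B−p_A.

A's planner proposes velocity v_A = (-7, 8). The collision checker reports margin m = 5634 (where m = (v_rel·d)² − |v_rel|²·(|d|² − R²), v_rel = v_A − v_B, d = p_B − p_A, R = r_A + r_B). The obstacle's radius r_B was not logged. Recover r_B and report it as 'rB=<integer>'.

m = 5634
d = (1, 11);  v_rel = (1, 15),  |v_rel|² = 226
v_rel×d = (1)·(11) − (15)·(1) = -4
since m = R²·226 − (-4)²:  R² = (16 + 5634) / 226 = 25
R = √25 = 5  ⇒  r_B = 5 − 1 = 4

rB=4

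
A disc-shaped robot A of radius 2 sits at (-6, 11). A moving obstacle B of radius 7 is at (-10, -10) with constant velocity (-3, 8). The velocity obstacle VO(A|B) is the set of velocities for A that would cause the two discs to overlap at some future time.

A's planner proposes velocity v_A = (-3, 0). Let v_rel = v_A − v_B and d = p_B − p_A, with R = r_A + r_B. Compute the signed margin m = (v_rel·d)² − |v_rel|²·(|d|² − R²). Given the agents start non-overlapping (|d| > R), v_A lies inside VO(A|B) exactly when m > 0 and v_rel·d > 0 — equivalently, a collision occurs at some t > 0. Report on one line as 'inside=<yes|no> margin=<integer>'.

d = (-4, -21),  |d|² = 457;  R = 2+7 = 9,  c = 457−9² = 376
v_rel = (0, -8),  |v_rel|² = 64;  v_rel·d = (0)·(-4) + (-8)·(-21) = 168
64·t² − 336·t + 376 = 0  ⇒  m = 168² − 64·376 = 4160
m = 4160 > 0,  v_rel·d = 168 > 0  ⇒  inside

inside=yes margin=4160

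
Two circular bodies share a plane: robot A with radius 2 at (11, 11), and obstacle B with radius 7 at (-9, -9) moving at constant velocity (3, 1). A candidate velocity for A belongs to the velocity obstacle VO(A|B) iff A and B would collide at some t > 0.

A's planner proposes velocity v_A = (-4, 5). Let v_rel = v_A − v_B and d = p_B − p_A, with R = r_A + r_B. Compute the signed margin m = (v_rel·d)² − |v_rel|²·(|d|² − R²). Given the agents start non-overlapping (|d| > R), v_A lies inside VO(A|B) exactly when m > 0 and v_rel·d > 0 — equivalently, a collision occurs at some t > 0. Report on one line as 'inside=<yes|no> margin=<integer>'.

d = (-20, -20),  |d|² = 800;  R = 2+7 = 9,  c = 800−9² = 719
v_rel = (-7, 4),  |v_rel|² = 65;  v_rel·d = (-7)·(-20) + (4)·(-20) = 60
65·t² − 120·t + 719 = 0  ⇒  m = 60² − 65·719 = -43135
m = -43135 < 0,  v_rel·d = 60 > 0  ⇒  outside

inside=no margin=-43135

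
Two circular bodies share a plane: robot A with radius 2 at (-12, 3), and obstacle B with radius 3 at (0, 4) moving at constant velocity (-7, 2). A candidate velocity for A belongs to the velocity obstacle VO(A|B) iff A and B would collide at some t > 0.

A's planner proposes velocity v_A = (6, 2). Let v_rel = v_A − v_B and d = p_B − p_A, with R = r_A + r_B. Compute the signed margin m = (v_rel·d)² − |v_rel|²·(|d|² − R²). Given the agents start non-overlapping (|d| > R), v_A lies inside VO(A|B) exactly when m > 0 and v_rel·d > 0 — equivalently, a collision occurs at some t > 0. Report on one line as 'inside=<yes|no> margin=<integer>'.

d = (12, 1),  |d|² = 145;  R = 2+3 = 5,  c = 145−5² = 120
v_rel = (13, 0),  |v_rel|² = 169;  v_rel·d = (13)·(12) + (0)·(1) = 156
169·t² − 312·t + 120 = 0  ⇒  m = 156² − 169·120 = 4056
m = 4056 > 0,  v_rel·d = 156 > 0  ⇒  inside

inside=yes margin=4056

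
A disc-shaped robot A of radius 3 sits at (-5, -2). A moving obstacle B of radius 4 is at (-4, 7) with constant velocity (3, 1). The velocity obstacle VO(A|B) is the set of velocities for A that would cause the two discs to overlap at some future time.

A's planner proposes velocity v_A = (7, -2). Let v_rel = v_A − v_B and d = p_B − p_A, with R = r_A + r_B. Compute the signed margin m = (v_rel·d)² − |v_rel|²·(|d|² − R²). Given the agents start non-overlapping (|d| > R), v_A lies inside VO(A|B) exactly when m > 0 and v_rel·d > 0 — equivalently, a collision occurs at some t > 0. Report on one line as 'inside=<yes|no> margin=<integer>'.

d = (1, 9),  |d|² = 82;  R = 3+4 = 7,  c = 82−7² = 33
v_rel = (4, -3),  |v_rel|² = 25;  v_rel·d = (4)·(1) + (-3)·(9) = -23
25·t² + 46·t + 33 = 0  ⇒  m = (-23)² − 25·33 = -296
m = -296 < 0,  v_rel·d = -23 < 0  ⇒  outside

inside=no margin=-296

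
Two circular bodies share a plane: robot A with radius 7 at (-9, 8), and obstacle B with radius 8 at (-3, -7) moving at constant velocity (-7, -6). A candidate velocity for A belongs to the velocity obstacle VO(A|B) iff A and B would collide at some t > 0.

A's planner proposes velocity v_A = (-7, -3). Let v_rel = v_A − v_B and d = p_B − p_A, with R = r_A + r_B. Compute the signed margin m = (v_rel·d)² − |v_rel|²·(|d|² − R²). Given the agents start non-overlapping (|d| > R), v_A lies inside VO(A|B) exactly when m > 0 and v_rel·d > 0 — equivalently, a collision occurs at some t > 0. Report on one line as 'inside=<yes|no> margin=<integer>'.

d = (6, -15),  |d|² = 261;  R = 7+8 = 15,  c = 261−15² = 36
v_rel = (0, 3),  |v_rel|² = 9;  v_rel·d = (0)·(6) + (3)·(-15) = -45
9·t² + 90·t + 36 = 0  ⇒  m = (-45)² − 9·36 = 1701
m = 1701 > 0,  v_rel·d = -45 < 0  ⇒  outside

inside=no margin=1701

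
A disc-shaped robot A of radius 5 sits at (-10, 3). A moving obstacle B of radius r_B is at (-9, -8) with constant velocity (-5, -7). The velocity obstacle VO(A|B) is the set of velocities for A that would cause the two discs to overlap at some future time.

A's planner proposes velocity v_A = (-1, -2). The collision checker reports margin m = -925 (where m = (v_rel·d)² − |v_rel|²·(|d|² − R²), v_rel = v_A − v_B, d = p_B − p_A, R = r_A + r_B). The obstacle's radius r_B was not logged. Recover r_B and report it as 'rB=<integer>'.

m = -925
d = (1, -11);  v_rel = (4, 5),  |v_rel|² = 41
v_rel×d = (4)·(-11) − (5)·(1) = -49
since m = R²·41 − (-49)²:  R² = (2401 + -925) / 41 = 36
R = √36 = 6  ⇒  r_B = 6 − 5 = 1

rB=1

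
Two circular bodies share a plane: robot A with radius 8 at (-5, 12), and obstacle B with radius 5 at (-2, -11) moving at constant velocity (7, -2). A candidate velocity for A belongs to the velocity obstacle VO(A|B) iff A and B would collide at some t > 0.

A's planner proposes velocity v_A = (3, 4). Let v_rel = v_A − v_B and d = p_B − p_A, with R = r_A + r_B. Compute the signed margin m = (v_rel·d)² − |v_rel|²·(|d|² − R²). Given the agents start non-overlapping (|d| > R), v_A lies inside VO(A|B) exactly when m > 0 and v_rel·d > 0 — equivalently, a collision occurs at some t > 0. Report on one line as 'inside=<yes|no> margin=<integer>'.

d = (3, -23),  |d|² = 538;  R = 8+5 = 13,  c = 538−13² = 369
v_rel = (-4, 6),  |v_rel|² = 52;  v_rel·d = (-4)·(3) + (6)·(-23) = -150
52·t² + 300·t + 369 = 0  ⇒  m = (-150)² − 52·369 = 3312
m = 3312 > 0,  v_rel·d = -150 < 0  ⇒  outside

inside=no margin=3312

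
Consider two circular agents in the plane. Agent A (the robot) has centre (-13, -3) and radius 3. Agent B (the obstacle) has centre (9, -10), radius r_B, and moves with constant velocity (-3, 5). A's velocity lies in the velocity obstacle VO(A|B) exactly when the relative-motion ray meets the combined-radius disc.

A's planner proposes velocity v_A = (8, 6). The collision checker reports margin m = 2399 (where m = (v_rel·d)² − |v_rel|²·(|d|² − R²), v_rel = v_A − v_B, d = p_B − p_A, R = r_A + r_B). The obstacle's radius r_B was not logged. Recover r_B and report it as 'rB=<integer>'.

m = 2399
d = (22, -7);  v_rel = (11, 1),  |v_rel|² = 122
v_rel×d = (11)·(-7) − (1)·(22) = -99
since m = R²·122 − (-99)²:  R² = (9801 + 2399) / 122 = 100
R = √100 = 10  ⇒  r_B = 10 − 3 = 7

rB=7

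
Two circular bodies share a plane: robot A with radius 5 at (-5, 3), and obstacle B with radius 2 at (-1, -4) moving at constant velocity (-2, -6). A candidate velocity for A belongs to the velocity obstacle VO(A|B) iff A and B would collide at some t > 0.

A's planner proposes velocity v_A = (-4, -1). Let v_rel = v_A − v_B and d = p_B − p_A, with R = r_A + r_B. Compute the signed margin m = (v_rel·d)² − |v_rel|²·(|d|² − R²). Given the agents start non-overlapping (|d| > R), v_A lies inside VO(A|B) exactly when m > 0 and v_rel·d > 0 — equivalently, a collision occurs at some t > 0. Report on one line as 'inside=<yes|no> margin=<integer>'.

d = (4, -7),  |d|² = 65;  R = 5+2 = 7,  c = 65−7² = 16
v_rel = (-2, 5),  |v_rel|² = 29;  v_rel·d = (-2)·(4) + (5)·(-7) = -43
29·t² + 86·t + 16 = 0  ⇒  m = (-43)² − 29·16 = 1385
m = 1385 > 0,  v_rel·d = -43 < 0  ⇒  outside

inside=no margin=1385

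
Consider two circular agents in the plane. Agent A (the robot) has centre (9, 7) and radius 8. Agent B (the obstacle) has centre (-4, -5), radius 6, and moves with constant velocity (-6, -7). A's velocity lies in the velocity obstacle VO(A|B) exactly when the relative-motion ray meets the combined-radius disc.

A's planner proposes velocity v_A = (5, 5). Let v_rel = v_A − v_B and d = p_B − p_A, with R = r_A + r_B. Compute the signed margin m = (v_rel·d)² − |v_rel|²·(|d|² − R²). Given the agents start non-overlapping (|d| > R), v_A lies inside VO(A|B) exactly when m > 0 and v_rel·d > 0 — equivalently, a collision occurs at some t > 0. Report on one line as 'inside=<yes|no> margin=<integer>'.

d = (-13, -12),  |d|² = 313;  R = 8+6 = 14,  c = 313−14² = 117
v_rel = (11, 12),  |v_rel|² = 265;  v_rel·d = (11)·(-13) + (12)·(-12) = -287
265·t² + 574·t + 117 = 0  ⇒  m = (-287)² − 265·117 = 51364
m = 51364 > 0,  v_rel·d = -287 < 0  ⇒  outside

inside=no margin=51364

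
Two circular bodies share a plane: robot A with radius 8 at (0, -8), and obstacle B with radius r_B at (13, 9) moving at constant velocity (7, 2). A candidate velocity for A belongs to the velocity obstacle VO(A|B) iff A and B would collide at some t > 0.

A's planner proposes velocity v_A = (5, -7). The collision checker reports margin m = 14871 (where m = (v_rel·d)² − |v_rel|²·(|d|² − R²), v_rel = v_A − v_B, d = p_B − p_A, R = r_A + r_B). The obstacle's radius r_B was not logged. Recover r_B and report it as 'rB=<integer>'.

m = 14871
d = (13, 17);  v_rel = (-2, -9),  |v_rel|² = 85
v_rel×d = (-2)·(17) − (-9)·(13) = 83
since m = R²·85 − 83²:  R² = (6889 + 14871) / 85 = 256
R = √256 = 16  ⇒  r_B = 16 − 8 = 8

rB=8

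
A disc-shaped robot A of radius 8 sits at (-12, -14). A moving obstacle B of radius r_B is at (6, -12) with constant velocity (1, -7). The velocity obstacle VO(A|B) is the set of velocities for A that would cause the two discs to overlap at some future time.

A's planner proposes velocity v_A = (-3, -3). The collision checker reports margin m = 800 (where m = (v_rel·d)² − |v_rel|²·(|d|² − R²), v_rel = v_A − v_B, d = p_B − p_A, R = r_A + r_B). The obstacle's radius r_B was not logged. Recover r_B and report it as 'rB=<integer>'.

m = 800
d = (18, 2);  v_rel = (-4, 4),  |v_rel|² = 32
v_rel×d = (-4)·(2) − (4)·(18) = -80
since m = R²·32 − (-80)²:  R² = (6400 + 800) / 32 = 225
R = √225 = 15  ⇒  r_B = 15 − 8 = 7

rB=7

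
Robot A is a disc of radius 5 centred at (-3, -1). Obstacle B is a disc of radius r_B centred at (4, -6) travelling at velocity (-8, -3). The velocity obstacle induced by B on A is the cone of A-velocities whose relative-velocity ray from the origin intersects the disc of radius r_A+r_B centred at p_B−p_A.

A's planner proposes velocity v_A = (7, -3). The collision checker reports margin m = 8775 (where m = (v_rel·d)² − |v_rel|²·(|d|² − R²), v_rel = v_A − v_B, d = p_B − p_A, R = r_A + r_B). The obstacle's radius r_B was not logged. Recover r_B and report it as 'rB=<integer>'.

m = 8775
d = (7, -5);  v_rel = (15, 0),  |v_rel|² = 225
v_rel×d = (15)·(-5) − (0)·(7) = -75
since m = R²·225 − (-75)²:  R² = (5625 + 8775) / 225 = 64
R = √64 = 8  ⇒  r_B = 8 − 5 = 3

rB=3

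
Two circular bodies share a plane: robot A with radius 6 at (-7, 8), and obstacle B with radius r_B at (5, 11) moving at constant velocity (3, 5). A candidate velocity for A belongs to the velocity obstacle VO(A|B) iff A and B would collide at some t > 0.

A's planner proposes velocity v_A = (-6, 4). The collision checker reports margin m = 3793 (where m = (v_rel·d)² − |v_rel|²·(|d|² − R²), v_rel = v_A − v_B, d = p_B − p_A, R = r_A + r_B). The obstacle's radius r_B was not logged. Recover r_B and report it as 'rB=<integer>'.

m = 3793
d = (12, 3);  v_rel = (-9, -1),  |v_rel|² = 82
v_rel×d = (-9)·(3) − (-1)·(12) = -15
since m = R²·82 − (-15)²:  R² = (225 + 3793) / 82 = 49
R = √49 = 7  ⇒  r_B = 7 − 6 = 1

rB=1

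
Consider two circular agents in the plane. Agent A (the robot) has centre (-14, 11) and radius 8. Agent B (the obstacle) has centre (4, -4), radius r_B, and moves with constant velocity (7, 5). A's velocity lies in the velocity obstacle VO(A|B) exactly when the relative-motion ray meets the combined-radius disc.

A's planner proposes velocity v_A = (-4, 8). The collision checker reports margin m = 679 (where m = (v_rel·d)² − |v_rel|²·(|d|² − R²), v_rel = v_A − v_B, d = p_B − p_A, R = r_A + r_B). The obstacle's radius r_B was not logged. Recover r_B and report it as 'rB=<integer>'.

m = 679
d = (18, -15);  v_rel = (-11, 3),  |v_rel|² = 130
v_rel×d = (-11)·(-15) − (3)·(18) = 111
since m = R²·130 − 111²:  R² = (12321 + 679) / 130 = 100
R = √100 = 10  ⇒  r_B = 10 − 8 = 2

rB=2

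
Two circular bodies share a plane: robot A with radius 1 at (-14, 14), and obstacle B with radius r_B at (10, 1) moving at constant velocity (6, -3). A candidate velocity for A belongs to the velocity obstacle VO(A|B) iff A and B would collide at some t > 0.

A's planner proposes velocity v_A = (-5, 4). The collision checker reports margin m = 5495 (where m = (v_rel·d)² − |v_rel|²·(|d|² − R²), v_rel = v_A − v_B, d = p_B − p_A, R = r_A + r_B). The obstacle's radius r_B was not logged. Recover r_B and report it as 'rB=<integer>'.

m = 5495
d = (24, -13);  v_rel = (-11, 7),  |v_rel|² = 170
v_rel×d = (-11)·(-13) − (7)·(24) = -25
since m = R²·170 − (-25)²:  R² = (625 + 5495) / 170 = 36
R = √36 = 6  ⇒  r_B = 6 − 1 = 5

rB=5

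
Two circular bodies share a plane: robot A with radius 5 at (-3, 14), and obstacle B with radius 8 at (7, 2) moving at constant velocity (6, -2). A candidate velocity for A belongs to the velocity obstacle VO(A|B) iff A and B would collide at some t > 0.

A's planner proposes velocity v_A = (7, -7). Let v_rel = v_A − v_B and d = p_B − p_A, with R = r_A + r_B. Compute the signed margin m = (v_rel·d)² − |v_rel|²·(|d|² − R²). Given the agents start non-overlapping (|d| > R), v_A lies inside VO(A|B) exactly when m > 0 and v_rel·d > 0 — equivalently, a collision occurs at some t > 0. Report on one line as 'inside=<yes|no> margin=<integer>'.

d = (10, -12),  |d|² = 244;  R = 5+8 = 13,  c = 244−13² = 75
v_rel = (1, -5),  |v_rel|² = 26;  v_rel·d = (1)·(10) + (-5)·(-12) = 70
26·t² − 140·t + 75 = 0  ⇒  m = 70² − 26·75 = 2950
m = 2950 > 0,  v_rel·d = 70 > 0  ⇒  inside

inside=yes margin=2950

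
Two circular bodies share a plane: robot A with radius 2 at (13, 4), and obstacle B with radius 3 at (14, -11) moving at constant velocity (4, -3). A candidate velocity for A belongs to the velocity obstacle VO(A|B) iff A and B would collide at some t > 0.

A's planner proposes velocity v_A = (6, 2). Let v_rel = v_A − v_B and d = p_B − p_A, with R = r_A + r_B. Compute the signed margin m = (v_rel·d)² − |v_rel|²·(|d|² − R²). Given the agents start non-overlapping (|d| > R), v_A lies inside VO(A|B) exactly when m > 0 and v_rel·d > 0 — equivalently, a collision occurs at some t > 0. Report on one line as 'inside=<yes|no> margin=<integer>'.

d = (1, -15),  |d|² = 226;  R = 2+3 = 5,  c = 226−5² = 201
v_rel = (2, 5),  |v_rel|² = 29;  v_rel·d = (2)·(1) + (5)·(-15) = -73
29·t² + 146·t + 201 = 0  ⇒  m = (-73)² − 29·201 = -500
m = -500 < 0,  v_rel·d = -73 < 0  ⇒  outside

inside=no margin=-500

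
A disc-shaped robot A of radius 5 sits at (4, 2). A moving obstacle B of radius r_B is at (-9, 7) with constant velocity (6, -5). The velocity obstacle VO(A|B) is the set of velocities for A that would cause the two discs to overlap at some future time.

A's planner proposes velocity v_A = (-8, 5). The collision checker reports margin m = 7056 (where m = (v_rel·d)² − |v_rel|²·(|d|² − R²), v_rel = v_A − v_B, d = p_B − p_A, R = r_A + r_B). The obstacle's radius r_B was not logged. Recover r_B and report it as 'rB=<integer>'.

m = 7056
d = (-13, 5);  v_rel = (-14, 10),  |v_rel|² = 296
v_rel×d = (-14)·(5) − (10)·(-13) = 60
since m = R²·296 − 60²:  R² = (3600 + 7056) / 296 = 36
R = √36 = 6  ⇒  r_B = 6 − 5 = 1

rB=1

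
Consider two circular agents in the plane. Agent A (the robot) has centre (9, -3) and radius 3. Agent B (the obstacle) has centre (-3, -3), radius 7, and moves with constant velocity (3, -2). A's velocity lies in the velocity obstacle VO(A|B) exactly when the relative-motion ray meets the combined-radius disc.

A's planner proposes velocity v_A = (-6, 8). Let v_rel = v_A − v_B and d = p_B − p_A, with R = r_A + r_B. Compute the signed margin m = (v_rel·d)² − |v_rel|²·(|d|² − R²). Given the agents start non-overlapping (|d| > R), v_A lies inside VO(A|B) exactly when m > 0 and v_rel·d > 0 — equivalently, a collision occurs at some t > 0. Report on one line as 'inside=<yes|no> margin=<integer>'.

d = (-12, 0),  |d|² = 144;  R = 3+7 = 10,  c = 144−10² = 44
v_rel = (-9, 10),  |v_rel|² = 181;  v_rel·d = (-9)·(-12) + (10)·(0) = 108
181·t² − 216·t + 44 = 0  ⇒  m = 108² − 181·44 = 3700
m = 3700 > 0,  v_rel·d = 108 > 0  ⇒  inside

inside=yes margin=3700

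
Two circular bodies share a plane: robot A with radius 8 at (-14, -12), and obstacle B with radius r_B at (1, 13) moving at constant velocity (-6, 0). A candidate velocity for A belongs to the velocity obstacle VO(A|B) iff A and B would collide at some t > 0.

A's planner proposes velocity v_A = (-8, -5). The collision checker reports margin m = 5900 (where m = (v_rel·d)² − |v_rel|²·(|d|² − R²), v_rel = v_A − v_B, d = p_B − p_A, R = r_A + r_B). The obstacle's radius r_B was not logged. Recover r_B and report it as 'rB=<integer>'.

m = 5900
d = (15, 25);  v_rel = (-2, -5),  |v_rel|² = 29
v_rel×d = (-2)·(25) − (-5)·(15) = 25
since m = R²·29 − 25²:  R² = (625 + 5900) / 29 = 225
R = √225 = 15  ⇒  r_B = 15 − 8 = 7

rB=7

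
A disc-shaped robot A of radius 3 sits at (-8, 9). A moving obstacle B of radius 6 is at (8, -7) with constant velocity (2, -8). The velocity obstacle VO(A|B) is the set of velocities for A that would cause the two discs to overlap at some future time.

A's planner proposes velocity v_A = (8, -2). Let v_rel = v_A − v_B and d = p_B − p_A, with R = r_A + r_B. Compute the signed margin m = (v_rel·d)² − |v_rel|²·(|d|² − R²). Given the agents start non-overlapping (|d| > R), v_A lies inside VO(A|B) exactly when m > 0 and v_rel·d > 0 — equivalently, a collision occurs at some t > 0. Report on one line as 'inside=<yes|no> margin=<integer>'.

d = (16, -16),  |d|² = 512;  R = 3+6 = 9,  c = 512−9² = 431
v_rel = (6, 6),  |v_rel|² = 72;  v_rel·d = (6)·(16) + (6)·(-16) = 0
72·t² − 0·t + 431 = 0  ⇒  m = 0² − 72·431 = -31032
m = -31032 < 0,  v_rel·d = 0 = 0  ⇒  outside

inside=no margin=-31032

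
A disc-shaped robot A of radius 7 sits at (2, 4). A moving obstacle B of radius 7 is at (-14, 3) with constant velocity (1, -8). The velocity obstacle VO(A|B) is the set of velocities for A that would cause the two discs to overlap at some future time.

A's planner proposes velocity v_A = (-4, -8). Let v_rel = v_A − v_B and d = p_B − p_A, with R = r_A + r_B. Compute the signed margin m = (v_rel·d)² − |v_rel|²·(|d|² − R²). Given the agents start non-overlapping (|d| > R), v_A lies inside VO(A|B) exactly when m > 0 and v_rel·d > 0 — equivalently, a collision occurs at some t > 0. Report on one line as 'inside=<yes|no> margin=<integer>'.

d = (-16, -1),  |d|² = 257;  R = 7+7 = 14,  c = 257−14² = 61
v_rel = (-5, 0),  |v_rel|² = 25;  v_rel·d = (-5)·(-16) + (0)·(-1) = 80
25·t² − 160·t + 61 = 0  ⇒  m = 80² − 25·61 = 4875
m = 4875 > 0,  v_rel·d = 80 > 0  ⇒  inside

inside=yes margin=4875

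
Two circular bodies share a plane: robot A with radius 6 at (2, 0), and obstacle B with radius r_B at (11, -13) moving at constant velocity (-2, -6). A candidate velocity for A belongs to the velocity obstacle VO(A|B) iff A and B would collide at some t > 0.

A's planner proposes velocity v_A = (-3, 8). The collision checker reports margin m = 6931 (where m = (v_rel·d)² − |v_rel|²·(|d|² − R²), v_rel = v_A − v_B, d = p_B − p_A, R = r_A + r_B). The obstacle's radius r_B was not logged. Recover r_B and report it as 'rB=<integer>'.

m = 6931
d = (9, -13);  v_rel = (-1, 14),  |v_rel|² = 197
v_rel×d = (-1)·(-13) − (14)·(9) = -113
since m = R²·197 − (-113)²:  R² = (12769 + 6931) / 197 = 100
R = √100 = 10  ⇒  r_B = 10 − 6 = 4

rB=4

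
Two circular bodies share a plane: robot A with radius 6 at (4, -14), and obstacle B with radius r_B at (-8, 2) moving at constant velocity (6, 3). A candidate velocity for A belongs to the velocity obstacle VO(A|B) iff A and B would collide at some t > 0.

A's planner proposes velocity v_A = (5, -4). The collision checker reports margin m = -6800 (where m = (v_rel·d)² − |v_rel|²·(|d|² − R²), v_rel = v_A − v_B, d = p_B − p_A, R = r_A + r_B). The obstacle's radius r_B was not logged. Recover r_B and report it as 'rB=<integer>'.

m = -6800
d = (-12, 16);  v_rel = (-1, -7),  |v_rel|² = 50
v_rel×d = (-1)·(16) − (-7)·(-12) = -100
since m = R²·50 − (-100)²:  R² = (10000 + -6800) / 50 = 64
R = √64 = 8  ⇒  r_B = 8 − 6 = 2

rB=2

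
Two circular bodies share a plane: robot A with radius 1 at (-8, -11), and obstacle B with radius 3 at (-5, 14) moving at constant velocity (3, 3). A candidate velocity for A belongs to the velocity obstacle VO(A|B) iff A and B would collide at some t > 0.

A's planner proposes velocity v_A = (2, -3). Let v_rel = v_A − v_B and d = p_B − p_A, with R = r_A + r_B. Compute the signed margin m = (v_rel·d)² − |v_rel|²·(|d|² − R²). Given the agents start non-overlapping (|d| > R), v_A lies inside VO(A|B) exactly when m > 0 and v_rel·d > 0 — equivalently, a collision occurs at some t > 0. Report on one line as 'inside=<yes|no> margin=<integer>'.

d = (3, 25),  |d|² = 634;  R = 1+3 = 4,  c = 634−4² = 618
v_rel = (-1, -6),  |v_rel|² = 37;  v_rel·d = (-1)·(3) + (-6)·(25) = -153
37·t² + 306·t + 618 = 0  ⇒  m = (-153)² − 37·618 = 543
m = 543 > 0,  v_rel·d = -153 < 0  ⇒  outside

inside=no margin=543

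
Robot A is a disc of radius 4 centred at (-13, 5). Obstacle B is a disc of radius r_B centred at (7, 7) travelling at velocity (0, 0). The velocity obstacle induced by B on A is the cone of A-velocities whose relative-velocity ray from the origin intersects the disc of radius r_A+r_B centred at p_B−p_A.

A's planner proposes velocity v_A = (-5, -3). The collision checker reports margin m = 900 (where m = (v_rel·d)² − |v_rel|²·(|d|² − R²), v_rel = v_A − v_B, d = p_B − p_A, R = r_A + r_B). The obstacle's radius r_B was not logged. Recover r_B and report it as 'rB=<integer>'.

m = 900
d = (20, 2);  v_rel = (-5, -3),  |v_rel|² = 34
v_rel×d = (-5)·(2) − (-3)·(20) = 50
since m = R²·34 − 50²:  R² = (2500 + 900) / 34 = 100
R = √100 = 10  ⇒  r_B = 10 − 4 = 6

rB=6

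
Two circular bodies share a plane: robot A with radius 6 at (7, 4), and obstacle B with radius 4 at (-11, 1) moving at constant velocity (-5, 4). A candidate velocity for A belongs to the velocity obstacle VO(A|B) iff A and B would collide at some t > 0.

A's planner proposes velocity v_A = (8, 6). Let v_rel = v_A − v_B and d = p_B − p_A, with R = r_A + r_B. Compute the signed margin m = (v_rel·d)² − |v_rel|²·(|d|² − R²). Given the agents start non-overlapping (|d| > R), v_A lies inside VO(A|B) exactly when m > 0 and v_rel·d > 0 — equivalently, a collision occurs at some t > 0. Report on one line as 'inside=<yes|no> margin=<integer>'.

d = (-18, -3),  |d|² = 333;  R = 6+4 = 10,  c = 333−10² = 233
v_rel = (13, 2),  |v_rel|² = 173;  v_rel·d = (13)·(-18) + (2)·(-3) = -240
173·t² + 480·t + 233 = 0  ⇒  m = (-240)² − 173·233 = 17291
m = 17291 > 0,  v_rel·d = -240 < 0  ⇒  outside

inside=no margin=17291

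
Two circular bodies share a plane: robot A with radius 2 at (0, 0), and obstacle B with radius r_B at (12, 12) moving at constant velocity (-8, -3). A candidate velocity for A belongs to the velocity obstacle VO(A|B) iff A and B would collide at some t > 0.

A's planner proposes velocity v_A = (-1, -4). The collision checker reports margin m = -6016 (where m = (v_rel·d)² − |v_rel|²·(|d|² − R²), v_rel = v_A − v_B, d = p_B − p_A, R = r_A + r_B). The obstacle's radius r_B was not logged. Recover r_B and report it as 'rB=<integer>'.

m = -6016
d = (12, 12);  v_rel = (7, -1),  |v_rel|² = 50
v_rel×d = (7)·(12) − (-1)·(12) = 96
since m = R²·50 − 96²:  R² = (9216 + -6016) / 50 = 64
R = √64 = 8  ⇒  r_B = 8 − 2 = 6

rB=6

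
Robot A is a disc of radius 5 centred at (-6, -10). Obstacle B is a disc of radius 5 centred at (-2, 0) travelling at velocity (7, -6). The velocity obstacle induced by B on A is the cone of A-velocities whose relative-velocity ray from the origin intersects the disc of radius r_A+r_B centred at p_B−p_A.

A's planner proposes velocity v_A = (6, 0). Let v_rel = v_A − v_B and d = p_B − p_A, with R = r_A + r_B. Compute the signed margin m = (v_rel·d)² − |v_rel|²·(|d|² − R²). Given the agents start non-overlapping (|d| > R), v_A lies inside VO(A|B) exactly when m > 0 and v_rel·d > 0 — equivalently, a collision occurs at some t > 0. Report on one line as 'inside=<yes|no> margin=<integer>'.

d = (4, 10),  |d|² = 116;  R = 5+5 = 10,  c = 116−10² = 16
v_rel = (-1, 6),  |v_rel|² = 37;  v_rel·d = (-1)·(4) + (6)·(10) = 56
37·t² − 112·t + 16 = 0  ⇒  m = 56² − 37·16 = 2544
m = 2544 > 0,  v_rel·d = 56 > 0  ⇒  inside

inside=yes margin=2544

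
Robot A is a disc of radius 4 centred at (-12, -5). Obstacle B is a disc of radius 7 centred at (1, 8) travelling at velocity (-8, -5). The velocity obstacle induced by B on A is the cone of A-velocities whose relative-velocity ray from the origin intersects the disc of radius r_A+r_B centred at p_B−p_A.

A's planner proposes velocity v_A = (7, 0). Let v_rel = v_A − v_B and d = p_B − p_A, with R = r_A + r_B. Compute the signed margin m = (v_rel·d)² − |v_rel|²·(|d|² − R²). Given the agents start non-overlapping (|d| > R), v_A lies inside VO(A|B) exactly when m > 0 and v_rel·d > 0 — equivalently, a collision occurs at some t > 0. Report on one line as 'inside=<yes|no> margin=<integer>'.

d = (13, 13),  |d|² = 338;  R = 4+7 = 11,  c = 338−11² = 217
v_rel = (15, 5),  |v_rel|² = 250;  v_rel·d = (15)·(13) + (5)·(13) = 260
250·t² − 520·t + 217 = 0  ⇒  m = 260² − 250·217 = 13350
m = 13350 > 0,  v_rel·d = 260 > 0  ⇒  inside

inside=yes margin=13350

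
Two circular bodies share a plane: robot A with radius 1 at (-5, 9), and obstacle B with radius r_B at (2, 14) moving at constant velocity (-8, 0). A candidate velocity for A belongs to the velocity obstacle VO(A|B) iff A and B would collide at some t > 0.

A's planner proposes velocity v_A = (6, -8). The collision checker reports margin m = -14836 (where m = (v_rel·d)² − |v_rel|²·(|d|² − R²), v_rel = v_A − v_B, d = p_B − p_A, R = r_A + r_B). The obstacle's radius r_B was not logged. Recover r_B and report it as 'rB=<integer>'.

m = -14836
d = (7, 5);  v_rel = (14, -8),  |v_rel|² = 260
v_rel×d = (14)·(5) − (-8)·(7) = 126
since m = R²·260 − 126²:  R² = (15876 + -14836) / 260 = 4
R = √4 = 2  ⇒  r_B = 2 − 1 = 1

rB=1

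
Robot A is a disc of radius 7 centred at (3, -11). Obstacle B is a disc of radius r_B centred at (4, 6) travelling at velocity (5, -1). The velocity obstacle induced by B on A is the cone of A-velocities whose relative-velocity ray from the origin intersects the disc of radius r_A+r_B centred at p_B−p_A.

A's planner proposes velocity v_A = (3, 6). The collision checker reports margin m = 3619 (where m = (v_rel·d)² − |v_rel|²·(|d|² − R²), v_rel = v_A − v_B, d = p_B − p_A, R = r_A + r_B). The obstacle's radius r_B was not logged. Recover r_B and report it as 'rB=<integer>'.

m = 3619
d = (1, 17);  v_rel = (-2, 7),  |v_rel|² = 53
v_rel×d = (-2)·(17) − (7)·(1) = -41
since m = R²·53 − (-41)²:  R² = (1681 + 3619) / 53 = 100
R = √100 = 10  ⇒  r_B = 10 − 7 = 3

rB=3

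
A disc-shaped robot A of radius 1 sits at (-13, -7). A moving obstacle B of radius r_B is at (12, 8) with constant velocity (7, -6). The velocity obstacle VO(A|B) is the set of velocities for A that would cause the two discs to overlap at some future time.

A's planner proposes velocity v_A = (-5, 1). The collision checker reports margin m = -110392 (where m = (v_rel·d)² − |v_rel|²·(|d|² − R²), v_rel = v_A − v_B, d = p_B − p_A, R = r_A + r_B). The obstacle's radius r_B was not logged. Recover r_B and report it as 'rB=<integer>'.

m = -110392
d = (25, 15);  v_rel = (-12, 7),  |v_rel|² = 193
v_rel×d = (-12)·(15) − (7)·(25) = -355
since m = R²·193 − (-355)²:  R² = (126025 + -110392) / 193 = 81
R = √81 = 9  ⇒  r_B = 9 − 1 = 8

rB=8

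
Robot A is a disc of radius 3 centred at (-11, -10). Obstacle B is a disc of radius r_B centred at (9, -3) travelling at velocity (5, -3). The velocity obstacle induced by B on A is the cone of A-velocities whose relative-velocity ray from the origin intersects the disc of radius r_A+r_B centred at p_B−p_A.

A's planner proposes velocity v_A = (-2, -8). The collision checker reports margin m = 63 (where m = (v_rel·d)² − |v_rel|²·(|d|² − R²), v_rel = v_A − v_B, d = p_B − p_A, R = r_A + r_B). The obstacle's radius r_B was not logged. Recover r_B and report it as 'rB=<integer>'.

m = 63
d = (20, 7);  v_rel = (-7, -5),  |v_rel|² = 74
v_rel×d = (-7)·(7) − (-5)·(20) = 51
since m = R²·74 − 51²:  R² = (2601 + 63) / 74 = 36
R = √36 = 6  ⇒  r_B = 6 − 3 = 3

rB=3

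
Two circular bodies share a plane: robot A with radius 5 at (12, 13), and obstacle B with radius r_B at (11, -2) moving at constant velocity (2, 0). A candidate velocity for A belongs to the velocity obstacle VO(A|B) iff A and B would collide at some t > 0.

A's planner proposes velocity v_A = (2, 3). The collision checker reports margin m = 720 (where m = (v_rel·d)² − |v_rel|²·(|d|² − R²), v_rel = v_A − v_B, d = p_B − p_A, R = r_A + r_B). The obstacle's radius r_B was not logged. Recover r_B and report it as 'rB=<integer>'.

m = 720
d = (-1, -15);  v_rel = (0, 3),  |v_rel|² = 9
v_rel×d = (0)·(-15) − (3)·(-1) = 3
since m = R²·9 − 3²:  R² = (9 + 720) / 9 = 81
R = √81 = 9  ⇒  r_B = 9 − 5 = 4

rB=4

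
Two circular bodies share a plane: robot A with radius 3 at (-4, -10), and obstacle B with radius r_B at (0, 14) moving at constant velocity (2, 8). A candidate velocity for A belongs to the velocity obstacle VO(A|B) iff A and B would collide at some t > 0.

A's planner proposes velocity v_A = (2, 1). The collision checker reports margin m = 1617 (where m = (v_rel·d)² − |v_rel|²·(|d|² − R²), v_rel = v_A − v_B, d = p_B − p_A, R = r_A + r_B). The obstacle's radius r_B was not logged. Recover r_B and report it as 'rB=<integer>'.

m = 1617
d = (4, 24);  v_rel = (0, -7),  |v_rel|² = 49
v_rel×d = (0)·(24) − (-7)·(4) = 28
since m = R²·49 − 28²:  R² = (784 + 1617) / 49 = 49
R = √49 = 7  ⇒  r_B = 7 − 3 = 4

rB=4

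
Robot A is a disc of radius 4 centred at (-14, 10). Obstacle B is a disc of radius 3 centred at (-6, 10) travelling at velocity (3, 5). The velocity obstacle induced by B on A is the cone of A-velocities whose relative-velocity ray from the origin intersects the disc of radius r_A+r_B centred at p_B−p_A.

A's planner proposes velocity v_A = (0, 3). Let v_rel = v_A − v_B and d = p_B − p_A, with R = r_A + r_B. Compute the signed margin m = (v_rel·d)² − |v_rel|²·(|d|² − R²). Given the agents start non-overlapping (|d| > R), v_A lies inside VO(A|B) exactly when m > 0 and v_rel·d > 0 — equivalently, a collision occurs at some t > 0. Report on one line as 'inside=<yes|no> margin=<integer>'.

d = (8, 0),  |d|² = 64;  R = 4+3 = 7,  c = 64−7² = 15
v_rel = (-3, -2),  |v_rel|² = 13;  v_rel·d = (-3)·(8) + (-2)·(0) = -24
13·t² + 48·t + 15 = 0  ⇒  m = (-24)² − 13·15 = 381
m = 381 > 0,  v_rel·d = -24 < 0  ⇒  outside

inside=no margin=381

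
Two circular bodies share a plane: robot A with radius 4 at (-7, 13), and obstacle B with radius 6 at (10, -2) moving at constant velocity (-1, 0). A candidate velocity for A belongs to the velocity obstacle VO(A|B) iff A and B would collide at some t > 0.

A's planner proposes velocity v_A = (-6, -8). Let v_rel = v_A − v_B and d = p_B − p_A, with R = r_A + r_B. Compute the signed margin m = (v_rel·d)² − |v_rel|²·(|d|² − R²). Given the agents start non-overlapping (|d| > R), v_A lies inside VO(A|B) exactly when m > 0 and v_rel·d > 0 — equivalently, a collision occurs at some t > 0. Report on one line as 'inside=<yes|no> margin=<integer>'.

d = (17, -15),  |d|² = 514;  R = 4+6 = 10,  c = 514−10² = 414
v_rel = (-5, -8),  |v_rel|² = 89;  v_rel·d = (-5)·(17) + (-8)·(-15) = 35
89·t² − 70·t + 414 = 0  ⇒  m = 35² − 89·414 = -35621
m = -35621 < 0,  v_rel·d = 35 > 0  ⇒  outside

inside=no margin=-35621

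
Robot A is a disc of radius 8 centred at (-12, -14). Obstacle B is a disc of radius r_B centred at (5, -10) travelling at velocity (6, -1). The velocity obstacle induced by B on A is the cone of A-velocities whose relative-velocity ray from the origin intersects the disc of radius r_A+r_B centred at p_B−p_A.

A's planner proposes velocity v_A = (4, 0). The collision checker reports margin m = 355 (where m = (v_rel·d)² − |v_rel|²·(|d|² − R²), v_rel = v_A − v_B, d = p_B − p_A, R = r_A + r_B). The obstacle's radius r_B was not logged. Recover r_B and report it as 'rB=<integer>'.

m = 355
d = (17, 4);  v_rel = (-2, 1),  |v_rel|² = 5
v_rel×d = (-2)·(4) − (1)·(17) = -25
since m = R²·5 − (-25)²:  R² = (625 + 355) / 5 = 196
R = √196 = 14  ⇒  r_B = 14 − 8 = 6

rB=6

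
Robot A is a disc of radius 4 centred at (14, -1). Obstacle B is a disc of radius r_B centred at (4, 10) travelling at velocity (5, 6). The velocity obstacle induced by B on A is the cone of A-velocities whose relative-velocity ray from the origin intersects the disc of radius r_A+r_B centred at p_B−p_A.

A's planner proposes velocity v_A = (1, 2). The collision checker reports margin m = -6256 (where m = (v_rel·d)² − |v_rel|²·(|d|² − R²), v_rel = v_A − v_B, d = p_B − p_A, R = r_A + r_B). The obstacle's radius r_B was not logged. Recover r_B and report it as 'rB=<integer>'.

m = -6256
d = (-10, 11);  v_rel = (-4, -4),  |v_rel|² = 32
v_rel×d = (-4)·(11) − (-4)·(-10) = -84
since m = R²·32 − (-84)²:  R² = (7056 + -6256) / 32 = 25
R = √25 = 5  ⇒  r_B = 5 − 4 = 1

rB=1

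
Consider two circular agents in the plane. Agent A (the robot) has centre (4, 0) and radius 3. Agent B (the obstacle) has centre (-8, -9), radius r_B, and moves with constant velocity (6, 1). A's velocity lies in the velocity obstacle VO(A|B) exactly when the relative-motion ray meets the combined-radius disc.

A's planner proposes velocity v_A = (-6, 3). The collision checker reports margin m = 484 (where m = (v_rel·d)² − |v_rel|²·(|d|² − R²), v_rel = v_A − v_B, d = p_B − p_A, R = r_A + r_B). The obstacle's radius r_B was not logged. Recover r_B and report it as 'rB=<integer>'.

m = 484
d = (-12, -9);  v_rel = (-12, 2),  |v_rel|² = 148
v_rel×d = (-12)·(-9) − (2)·(-12) = 132
since m = R²·148 − 132²:  R² = (17424 + 484) / 148 = 121
R = √121 = 11  ⇒  r_B = 11 − 3 = 8

rB=8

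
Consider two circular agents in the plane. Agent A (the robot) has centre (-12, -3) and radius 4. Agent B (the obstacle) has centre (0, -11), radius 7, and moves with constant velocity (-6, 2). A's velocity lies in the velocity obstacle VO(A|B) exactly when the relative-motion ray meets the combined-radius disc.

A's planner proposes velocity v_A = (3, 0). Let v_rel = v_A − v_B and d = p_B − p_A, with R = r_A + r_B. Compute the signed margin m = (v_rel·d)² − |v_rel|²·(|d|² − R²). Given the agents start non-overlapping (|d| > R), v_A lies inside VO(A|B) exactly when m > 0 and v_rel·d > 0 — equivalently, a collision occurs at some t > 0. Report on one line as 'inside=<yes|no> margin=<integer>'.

d = (12, -8),  |d|² = 208;  R = 4+7 = 11,  c = 208−11² = 87
v_rel = (9, -2),  |v_rel|² = 85;  v_rel·d = (9)·(12) + (-2)·(-8) = 124
85·t² − 248·t + 87 = 0  ⇒  m = 124² − 85·87 = 7981
m = 7981 > 0,  v_rel·d = 124 > 0  ⇒  inside

inside=yes margin=7981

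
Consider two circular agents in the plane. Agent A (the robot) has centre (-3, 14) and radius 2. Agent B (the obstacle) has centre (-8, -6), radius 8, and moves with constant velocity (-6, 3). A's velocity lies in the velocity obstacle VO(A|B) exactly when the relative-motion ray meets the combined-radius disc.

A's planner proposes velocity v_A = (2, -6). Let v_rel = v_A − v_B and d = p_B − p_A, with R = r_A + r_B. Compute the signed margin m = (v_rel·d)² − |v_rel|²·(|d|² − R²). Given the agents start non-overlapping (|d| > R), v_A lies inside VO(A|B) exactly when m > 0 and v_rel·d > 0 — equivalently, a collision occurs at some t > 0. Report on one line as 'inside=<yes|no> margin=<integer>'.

d = (-5, -20),  |d|² = 425;  R = 2+8 = 10,  c = 425−10² = 325
v_rel = (8, -9),  |v_rel|² = 145;  v_rel·d = (8)·(-5) + (-9)·(-20) = 140
145·t² − 280·t + 325 = 0  ⇒  m = 140² − 145·325 = -27525
m = -27525 < 0,  v_rel·d = 140 > 0  ⇒  outside

inside=no margin=-27525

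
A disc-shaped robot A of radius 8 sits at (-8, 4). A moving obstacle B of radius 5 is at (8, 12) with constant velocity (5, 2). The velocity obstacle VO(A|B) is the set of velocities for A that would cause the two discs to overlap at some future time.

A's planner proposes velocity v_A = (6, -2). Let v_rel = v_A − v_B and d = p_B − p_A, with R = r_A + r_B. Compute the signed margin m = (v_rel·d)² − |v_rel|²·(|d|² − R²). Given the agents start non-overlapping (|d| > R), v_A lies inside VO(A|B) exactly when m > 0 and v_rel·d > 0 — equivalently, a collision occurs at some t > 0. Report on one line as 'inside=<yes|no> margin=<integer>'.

d = (16, 8),  |d|² = 320;  R = 8+5 = 13,  c = 320−13² = 151
v_rel = (1, -4),  |v_rel|² = 17;  v_rel·d = (1)·(16) + (-4)·(8) = -16
17·t² + 32·t + 151 = 0  ⇒  m = (-16)² − 17·151 = -2311
m = -2311 < 0,  v_rel·d = -16 < 0  ⇒  outside

inside=no margin=-2311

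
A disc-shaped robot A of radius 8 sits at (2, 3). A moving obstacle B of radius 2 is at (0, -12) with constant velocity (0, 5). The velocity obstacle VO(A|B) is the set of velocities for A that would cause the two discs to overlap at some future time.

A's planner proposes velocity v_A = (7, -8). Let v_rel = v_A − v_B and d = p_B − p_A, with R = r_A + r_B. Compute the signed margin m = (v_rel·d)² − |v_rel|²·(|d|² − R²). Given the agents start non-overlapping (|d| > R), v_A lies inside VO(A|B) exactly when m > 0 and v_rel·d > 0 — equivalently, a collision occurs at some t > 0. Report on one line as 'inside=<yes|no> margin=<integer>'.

d = (-2, -15),  |d|² = 229;  R = 8+2 = 10,  c = 229−10² = 129
v_rel = (7, -13),  |v_rel|² = 218;  v_rel·d = (7)·(-2) + (-13)·(-15) = 181
218·t² − 362·t + 129 = 0  ⇒  m = 181² − 218·129 = 4639
m = 4639 > 0,  v_rel·d = 181 > 0  ⇒  inside

inside=yes margin=4639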